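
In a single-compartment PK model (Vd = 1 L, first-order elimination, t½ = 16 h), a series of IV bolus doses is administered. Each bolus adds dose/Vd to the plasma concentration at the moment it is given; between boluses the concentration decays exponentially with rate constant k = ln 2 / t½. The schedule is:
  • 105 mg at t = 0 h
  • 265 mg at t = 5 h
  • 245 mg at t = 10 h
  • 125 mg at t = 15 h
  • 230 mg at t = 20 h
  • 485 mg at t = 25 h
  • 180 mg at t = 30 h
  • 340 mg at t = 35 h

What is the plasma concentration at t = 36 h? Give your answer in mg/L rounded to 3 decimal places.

k = ln 2 / 16 = 0.04332 per h
Dose 1 (105 mg at t=0 h): 105·exp(−0.04332·36) = 22.074 mg/L
Dose 2 (265 mg at t=5 h): 265·exp(−0.04332·31) = 69.183 mg/L
Dose 3 (245 mg at t=10 h): 245·exp(−0.04332·26) = 79.431 mg/L
Dose 4 (125 mg at t=15 h): 125·exp(−0.04332·21) = 50.328 mg/L
Dose 5 (230 mg at t=20 h): 230·exp(−0.04332·16) = 115.000 mg/L
Dose 6 (485 mg at t=25 h): 485·exp(−0.04332·11) = 301.151 mg/L
Dose 7 (180 mg at t=30 h): 180·exp(−0.04332·6) = 138.799 mg/L
Dose 8 (340 mg at t=35 h): 340·exp(−0.04332·1) = 325.585 mg/L
C(36) = 22.074 + 69.183 + 79.431 + 50.328 + 115.000 + 301.151 + 138.799 + 325.585 = 1101.551 mg/L

1101.551 mg/L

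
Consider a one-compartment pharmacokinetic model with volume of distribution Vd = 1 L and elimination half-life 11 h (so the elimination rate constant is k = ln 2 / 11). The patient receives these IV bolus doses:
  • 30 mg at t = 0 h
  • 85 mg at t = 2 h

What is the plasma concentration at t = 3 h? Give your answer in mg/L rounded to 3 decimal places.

k = ln 2 / 11 = 0.06301 per h
Dose 1 (30 mg at t=0 h): 30·exp(−0.06301·3) = 24.833 mg/L
Dose 2 (85 mg at t=2 h): 85·exp(−0.06301·1) = 79.809 mg/L
C(3) = 24.833 + 79.809 = 104.642 mg/L

104.642 mg/L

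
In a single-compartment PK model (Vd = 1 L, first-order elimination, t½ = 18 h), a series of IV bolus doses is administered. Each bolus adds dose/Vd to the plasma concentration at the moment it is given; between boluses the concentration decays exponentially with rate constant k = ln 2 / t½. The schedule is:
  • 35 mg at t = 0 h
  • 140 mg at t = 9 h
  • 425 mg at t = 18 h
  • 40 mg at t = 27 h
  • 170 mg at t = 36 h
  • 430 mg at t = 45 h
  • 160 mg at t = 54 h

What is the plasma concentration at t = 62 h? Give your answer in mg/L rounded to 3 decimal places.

k = ln 2 / 18 = 0.03851 per h
Dose 1 (35 mg at t=0 h): 35·exp(−0.03851·62) = 3.215 mg/L
Dose 2 (140 mg at t=9 h): 140·exp(−0.03851·53) = 18.187 mg/L
Dose 3 (425 mg at t=18 h): 425·exp(−0.03851·44) = 78.080 mg/L
Dose 4 (40 mg at t=27 h): 40·exp(−0.03851·35) = 10.393 mg/L
Dose 5 (170 mg at t=36 h): 170·exp(−0.03851·26) = 62.464 mg/L
Dose 6 (430 mg at t=45 h): 430·exp(−0.03851·17) = 223.441 mg/L
Dose 7 (160 mg at t=54 h): 160·exp(−0.03851·8) = 117.579 mg/L
C(62) = 3.215 + 18.187 + 78.080 + 10.393 + 62.464 + 223.441 + 117.579 = 513.358 mg/L

513.358 mg/L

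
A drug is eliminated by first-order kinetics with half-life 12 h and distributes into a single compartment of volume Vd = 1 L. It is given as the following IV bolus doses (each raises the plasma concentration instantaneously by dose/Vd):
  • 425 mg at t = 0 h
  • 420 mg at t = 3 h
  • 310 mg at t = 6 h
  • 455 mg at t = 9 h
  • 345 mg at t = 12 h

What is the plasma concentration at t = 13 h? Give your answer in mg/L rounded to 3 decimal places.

k = ln 2 / 12 = 0.05776 per h
Dose 1 (425 mg at t=0 h): 425·exp(−0.05776·13) = 200.573 mg/L
Dose 2 (420 mg at t=3 h): 420·exp(−0.05776·10) = 235.717 mg/L
Dose 3 (310 mg at t=6 h): 310·exp(−0.05776·7) = 206.900 mg/L
Dose 4 (455 mg at t=9 h): 455·exp(−0.05776·4) = 361.134 mg/L
Dose 5 (345 mg at t=12 h): 345·exp(−0.05776·1) = 325.637 mg/L
C(13) = 200.573 + 235.717 + 206.900 + 361.134 + 325.637 = 1329.961 mg/L

1329.961 mg/L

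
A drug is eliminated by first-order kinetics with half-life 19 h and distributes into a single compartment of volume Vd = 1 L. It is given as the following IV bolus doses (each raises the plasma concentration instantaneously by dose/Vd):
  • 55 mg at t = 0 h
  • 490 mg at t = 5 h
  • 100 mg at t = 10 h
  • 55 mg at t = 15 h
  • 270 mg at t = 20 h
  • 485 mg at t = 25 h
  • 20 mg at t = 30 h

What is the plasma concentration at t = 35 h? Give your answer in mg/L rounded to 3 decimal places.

k = ln 2 / 19 = 0.03648 per h
Dose 1 (55 mg at t=0 h): 55·exp(−0.03648·35) = 15.340 mg/L
Dose 2 (490 mg at t=5 h): 490·exp(−0.03648·30) = 164.016 mg/L
Dose 3 (100 mg at t=10 h): 100·exp(−0.03648·25) = 40.171 mg/L
Dose 4 (55 mg at t=15 h): 55·exp(−0.03648·20) = 26.515 mg/L
Dose 5 (270 mg at t=20 h): 270·exp(−0.03648·15) = 156.210 mg/L
Dose 6 (485 mg at t=25 h): 485·exp(−0.03648·10) = 336.748 mg/L
Dose 7 (20 mg at t=30 h): 20·exp(−0.03648·5) = 16.665 mg/L
C(35) = 15.340 + 164.016 + 40.171 + 26.515 + 156.210 + 336.748 + 16.665 = 755.664 mg/L

755.664 mg/L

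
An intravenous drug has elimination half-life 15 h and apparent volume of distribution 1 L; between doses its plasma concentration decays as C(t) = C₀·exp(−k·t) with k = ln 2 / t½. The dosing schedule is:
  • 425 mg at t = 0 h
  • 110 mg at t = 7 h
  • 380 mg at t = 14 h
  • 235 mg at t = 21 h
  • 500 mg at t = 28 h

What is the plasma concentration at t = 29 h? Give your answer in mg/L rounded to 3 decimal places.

980.870 mg/L

k = ln 2 / 15 = 0.04621 per h
Dose 1 (425 mg at t=0 h): 425·exp(−0.04621·29) = 111.275 mg/L
Dose 2 (110 mg at t=7 h): 110·exp(−0.04621·22) = 39.800 mg/L
Dose 3 (380 mg at t=14 h): 380·exp(−0.04621·15) = 190.000 mg/L
Dose 4 (235 mg at t=21 h): 235·exp(−0.04621·8) = 162.375 mg/L
Dose 5 (500 mg at t=28 h): 500·exp(−0.04621·1) = 477.421 mg/L
C(29) = 111.275 + 39.800 + 190.000 + 162.375 + 477.421 = 980.870 mg/L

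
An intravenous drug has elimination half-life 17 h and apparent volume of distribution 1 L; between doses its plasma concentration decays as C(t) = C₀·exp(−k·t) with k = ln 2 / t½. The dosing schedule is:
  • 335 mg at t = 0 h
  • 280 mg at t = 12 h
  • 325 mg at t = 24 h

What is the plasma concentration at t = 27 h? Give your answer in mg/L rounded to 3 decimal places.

550.890 mg/L

k = ln 2 / 17 = 0.04077 per h
Dose 1 (335 mg at t=0 h): 335·exp(−0.04077·27) = 111.414 mg/L
Dose 2 (280 mg at t=12 h): 280·exp(−0.04077·15) = 151.895 mg/L
Dose 3 (325 mg at t=24 h): 325·exp(−0.04077·3) = 287.581 mg/L
C(27) = 111.414 + 151.895 + 287.581 = 550.890 mg/L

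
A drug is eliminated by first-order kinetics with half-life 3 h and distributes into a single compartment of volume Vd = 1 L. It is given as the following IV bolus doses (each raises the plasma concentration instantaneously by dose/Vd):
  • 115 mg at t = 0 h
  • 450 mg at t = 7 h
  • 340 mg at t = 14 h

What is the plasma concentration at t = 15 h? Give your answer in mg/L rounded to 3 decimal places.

344.322 mg/L

k = ln 2 / 3 = 0.23105 per h
Dose 1 (115 mg at t=0 h): 115·exp(−0.23105·15) = 3.594 mg/L
Dose 2 (450 mg at t=7 h): 450·exp(−0.23105·8) = 70.871 mg/L
Dose 3 (340 mg at t=14 h): 340·exp(−0.23105·1) = 269.858 mg/L
C(15) = 3.594 + 70.871 + 269.858 = 344.322 mg/L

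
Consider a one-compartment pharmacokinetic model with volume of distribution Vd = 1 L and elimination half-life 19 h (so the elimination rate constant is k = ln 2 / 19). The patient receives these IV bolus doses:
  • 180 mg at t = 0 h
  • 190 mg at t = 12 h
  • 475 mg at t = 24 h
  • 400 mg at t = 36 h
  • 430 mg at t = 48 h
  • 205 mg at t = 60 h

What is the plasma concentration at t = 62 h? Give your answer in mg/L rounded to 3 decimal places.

771.681 mg/L

k = ln 2 / 19 = 0.03648 per h
Dose 1 (180 mg at t=0 h): 180·exp(−0.03648·62) = 18.748 mg/L
Dose 2 (190 mg at t=12 h): 190·exp(−0.03648·50) = 30.660 mg/L
Dose 3 (475 mg at t=24 h): 475·exp(−0.03648·38) = 118.750 mg/L
Dose 4 (400 mg at t=36 h): 400·exp(−0.03648·26) = 154.926 mg/L
Dose 5 (430 mg at t=48 h): 430·exp(−0.03648·14) = 258.022 mg/L
Dose 6 (205 mg at t=60 h): 205·exp(−0.03648·2) = 190.575 mg/L
C(62) = 18.748 + 30.660 + 118.750 + 154.926 + 258.022 + 190.575 = 771.681 mg/L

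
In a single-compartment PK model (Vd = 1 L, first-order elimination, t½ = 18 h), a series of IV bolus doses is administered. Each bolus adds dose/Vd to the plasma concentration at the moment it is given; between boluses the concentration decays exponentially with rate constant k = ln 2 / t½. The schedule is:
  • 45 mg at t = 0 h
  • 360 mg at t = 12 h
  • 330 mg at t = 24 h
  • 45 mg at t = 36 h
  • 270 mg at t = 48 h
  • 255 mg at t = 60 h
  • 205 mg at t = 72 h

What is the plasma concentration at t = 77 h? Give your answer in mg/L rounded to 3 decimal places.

473.916 mg/L

k = ln 2 / 18 = 0.03851 per h
Dose 1 (45 mg at t=0 h): 45·exp(−0.03851·77) = 2.320 mg/L
Dose 2 (360 mg at t=12 h): 360·exp(−0.03851·65) = 29.461 mg/L
Dose 3 (330 mg at t=24 h): 330·exp(−0.03851·53) = 42.869 mg/L
Dose 4 (45 mg at t=36 h): 45·exp(−0.03851·41) = 9.280 mg/L
Dose 5 (270 mg at t=48 h): 270·exp(−0.03851·29) = 88.383 mg/L
Dose 6 (255 mg at t=60 h): 255·exp(−0.03851·17) = 132.506 mg/L
Dose 7 (205 mg at t=72 h): 205·exp(−0.03851·5) = 169.096 mg/L
C(77) = 2.320 + 29.461 + 42.869 + 9.280 + 88.383 + 132.506 + 169.096 = 473.916 mg/L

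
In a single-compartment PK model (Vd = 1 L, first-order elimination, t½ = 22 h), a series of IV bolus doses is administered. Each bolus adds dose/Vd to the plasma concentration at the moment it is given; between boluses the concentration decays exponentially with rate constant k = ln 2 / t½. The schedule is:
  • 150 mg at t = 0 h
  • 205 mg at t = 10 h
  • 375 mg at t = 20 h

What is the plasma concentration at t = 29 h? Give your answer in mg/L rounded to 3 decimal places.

455.229 mg/L

k = ln 2 / 22 = 0.03151 per h
Dose 1 (150 mg at t=0 h): 150·exp(−0.03151·29) = 60.156 mg/L
Dose 2 (205 mg at t=10 h): 205·exp(−0.03151·19) = 112.661 mg/L
Dose 3 (375 mg at t=20 h): 375·exp(−0.03151·9) = 282.412 mg/L
C(29) = 60.156 + 112.661 + 282.412 = 455.229 mg/L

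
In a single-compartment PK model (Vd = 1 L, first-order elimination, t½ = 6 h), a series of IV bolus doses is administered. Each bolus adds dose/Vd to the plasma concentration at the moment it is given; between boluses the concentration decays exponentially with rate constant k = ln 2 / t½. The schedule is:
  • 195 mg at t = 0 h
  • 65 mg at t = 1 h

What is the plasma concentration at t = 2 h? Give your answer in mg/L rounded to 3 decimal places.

k = ln 2 / 6 = 0.11552 per h
Dose 1 (195 mg at t=0 h): 195·exp(−0.11552·2) = 154.772 mg/L
Dose 2 (65 mg at t=1 h): 65·exp(−0.11552·1) = 57.908 mg/L
C(2) = 154.772 + 57.908 = 212.680 mg/L

212.680 mg/L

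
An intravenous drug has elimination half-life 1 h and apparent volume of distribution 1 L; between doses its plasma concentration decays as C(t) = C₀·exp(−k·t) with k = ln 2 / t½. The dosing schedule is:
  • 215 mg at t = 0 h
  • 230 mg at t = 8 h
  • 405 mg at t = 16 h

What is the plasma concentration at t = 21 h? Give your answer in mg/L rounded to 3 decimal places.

k = ln 2 / 1 = 0.69315 per h
Dose 1 (215 mg at t=0 h): 215·exp(−0.69315·21) = 0.000 mg/L
Dose 2 (230 mg at t=8 h): 230·exp(−0.69315·13) = 0.028 mg/L
Dose 3 (405 mg at t=16 h): 405·exp(−0.69315·5) = 12.656 mg/L
C(21) = 0.000 + 0.028 + 12.656 = 12.684 mg/L

12.684 mg/L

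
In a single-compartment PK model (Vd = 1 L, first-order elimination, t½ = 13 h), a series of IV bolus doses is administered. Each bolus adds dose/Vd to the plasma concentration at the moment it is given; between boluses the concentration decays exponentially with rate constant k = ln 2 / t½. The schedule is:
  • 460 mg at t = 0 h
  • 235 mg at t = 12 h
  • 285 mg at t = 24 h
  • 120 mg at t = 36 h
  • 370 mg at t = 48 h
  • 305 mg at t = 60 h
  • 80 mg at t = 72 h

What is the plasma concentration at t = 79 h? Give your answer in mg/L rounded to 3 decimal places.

k = ln 2 / 13 = 0.05332 per h
Dose 1 (460 mg at t=0 h): 460·exp(−0.05332·79) = 6.814 mg/L
Dose 2 (235 mg at t=12 h): 235·exp(−0.05332·67) = 6.601 mg/L
Dose 3 (285 mg at t=24 h): 285·exp(−0.05332·55) = 15.179 mg/L
Dose 4 (120 mg at t=36 h): 120·exp(−0.05332·43) = 12.119 mg/L
Dose 5 (370 mg at t=48 h): 370·exp(−0.05332·31) = 70.853 mg/L
Dose 6 (305 mg at t=60 h): 305·exp(−0.05332·19) = 110.747 mg/L
Dose 7 (80 mg at t=72 h): 80·exp(−0.05332·7) = 55.080 mg/L
C(79) = 6.814 + 6.601 + 15.179 + 12.119 + 70.853 + 110.747 + 55.080 = 277.395 mg/L

277.395 mg/L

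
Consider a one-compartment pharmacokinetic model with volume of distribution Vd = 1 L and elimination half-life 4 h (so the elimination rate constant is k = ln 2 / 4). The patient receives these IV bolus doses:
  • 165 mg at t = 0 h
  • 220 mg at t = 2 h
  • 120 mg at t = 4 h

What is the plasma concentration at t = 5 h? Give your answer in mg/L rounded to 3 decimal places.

k = ln 2 / 4 = 0.17329 per h
Dose 1 (165 mg at t=0 h): 165·exp(−0.17329·5) = 69.374 mg/L
Dose 2 (220 mg at t=2 h): 220·exp(−0.17329·3) = 130.813 mg/L
Dose 3 (120 mg at t=4 h): 120·exp(−0.17329·1) = 100.908 mg/L
C(5) = 69.374 + 130.813 + 100.908 = 301.094 mg/L

301.094 mg/L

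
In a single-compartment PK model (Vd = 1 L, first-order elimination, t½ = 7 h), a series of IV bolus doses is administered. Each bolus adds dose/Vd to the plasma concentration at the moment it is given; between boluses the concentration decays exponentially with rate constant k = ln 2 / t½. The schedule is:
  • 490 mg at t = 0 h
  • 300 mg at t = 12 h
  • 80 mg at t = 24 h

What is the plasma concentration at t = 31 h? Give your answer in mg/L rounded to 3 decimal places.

k = ln 2 / 7 = 0.09902 per h
Dose 1 (490 mg at t=0 h): 490·exp(−0.09902·31) = 22.754 mg/L
Dose 2 (300 mg at t=12 h): 300·exp(−0.09902·19) = 45.713 mg/L
Dose 3 (80 mg at t=24 h): 80·exp(−0.09902·7) = 40.000 mg/L
C(31) = 22.754 + 45.713 + 40.000 = 108.467 mg/L

108.467 mg/L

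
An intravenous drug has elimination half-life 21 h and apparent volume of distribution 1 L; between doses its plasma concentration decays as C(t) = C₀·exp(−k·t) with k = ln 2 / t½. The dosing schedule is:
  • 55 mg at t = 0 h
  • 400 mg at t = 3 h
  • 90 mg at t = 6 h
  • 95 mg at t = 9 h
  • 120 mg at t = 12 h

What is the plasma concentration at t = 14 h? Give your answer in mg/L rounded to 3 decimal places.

574.856 mg/L

k = ln 2 / 21 = 0.03301 per h
Dose 1 (55 mg at t=0 h): 55·exp(−0.03301·14) = 34.648 mg/L
Dose 2 (400 mg at t=3 h): 400·exp(−0.03301·11) = 278.213 mg/L
Dose 3 (90 mg at t=6 h): 90·exp(−0.03301·8) = 69.114 mg/L
Dose 4 (95 mg at t=9 h): 95·exp(−0.03301·5) = 80.547 mg/L
Dose 5 (120 mg at t=12 h): 120·exp(−0.03301·2) = 112.334 mg/L
C(14) = 34.648 + 278.213 + 69.114 + 80.547 + 112.334 = 574.856 mg/L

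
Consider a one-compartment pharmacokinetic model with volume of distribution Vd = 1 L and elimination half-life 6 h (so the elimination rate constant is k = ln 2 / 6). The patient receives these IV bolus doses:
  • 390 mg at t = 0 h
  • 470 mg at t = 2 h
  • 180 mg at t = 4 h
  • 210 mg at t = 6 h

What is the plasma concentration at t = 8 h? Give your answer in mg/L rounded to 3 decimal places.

k = ln 2 / 6 = 0.11552 per h
Dose 1 (390 mg at t=0 h): 390·exp(−0.11552·8) = 154.772 mg/L
Dose 2 (470 mg at t=2 h): 470·exp(−0.11552·6) = 235.000 mg/L
Dose 3 (180 mg at t=4 h): 180·exp(−0.11552·4) = 113.393 mg/L
Dose 4 (210 mg at t=6 h): 210·exp(−0.11552·2) = 166.677 mg/L
C(8) = 154.772 + 235.000 + 113.393 + 166.677 = 669.842 mg/L

669.842 mg/L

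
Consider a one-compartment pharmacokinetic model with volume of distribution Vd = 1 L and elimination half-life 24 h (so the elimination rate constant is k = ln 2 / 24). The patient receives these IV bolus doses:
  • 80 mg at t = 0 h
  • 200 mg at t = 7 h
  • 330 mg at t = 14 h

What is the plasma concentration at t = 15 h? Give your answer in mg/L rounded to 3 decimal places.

531.219 mg/L

k = ln 2 / 24 = 0.02888 per h
Dose 1 (80 mg at t=0 h): 80·exp(−0.02888·15) = 51.874 mg/L
Dose 2 (200 mg at t=7 h): 200·exp(−0.02888·8) = 158.740 mg/L
Dose 3 (330 mg at t=14 h): 330·exp(−0.02888·1) = 320.606 mg/L
C(15) = 51.874 + 158.740 + 320.606 = 531.219 mg/L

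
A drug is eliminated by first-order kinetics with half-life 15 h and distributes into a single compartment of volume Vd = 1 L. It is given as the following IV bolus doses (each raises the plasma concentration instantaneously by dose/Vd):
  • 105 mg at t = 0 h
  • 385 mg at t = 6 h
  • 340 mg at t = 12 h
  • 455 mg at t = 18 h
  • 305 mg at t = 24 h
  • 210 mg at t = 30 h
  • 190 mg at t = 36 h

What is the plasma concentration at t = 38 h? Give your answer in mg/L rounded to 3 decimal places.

k = ln 2 / 15 = 0.04621 per h
Dose 1 (105 mg at t=0 h): 105·exp(−0.04621·38) = 18.138 mg/L
Dose 2 (385 mg at t=6 h): 385·exp(−0.04621·32) = 87.753 mg/L
Dose 3 (340 mg at t=12 h): 340·exp(−0.04621·26) = 102.257 mg/L
Dose 4 (455 mg at t=18 h): 455·exp(−0.04621·20) = 180.567 mg/L
Dose 5 (305 mg at t=24 h): 305·exp(−0.04621·14) = 159.712 mg/L
Dose 6 (210 mg at t=30 h): 210·exp(−0.04621·8) = 145.101 mg/L
Dose 7 (190 mg at t=36 h): 190·exp(−0.04621·2) = 173.227 mg/L
C(38) = 18.138 + 87.753 + 102.257 + 180.567 + 159.712 + 145.101 + 173.227 = 866.755 mg/L

866.755 mg/L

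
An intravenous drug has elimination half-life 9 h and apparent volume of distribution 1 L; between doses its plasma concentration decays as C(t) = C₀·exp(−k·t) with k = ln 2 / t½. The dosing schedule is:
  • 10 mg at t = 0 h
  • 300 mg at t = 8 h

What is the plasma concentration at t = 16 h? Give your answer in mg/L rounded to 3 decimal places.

k = ln 2 / 9 = 0.07702 per h
Dose 1 (10 mg at t=0 h): 10·exp(−0.07702·16) = 2.916 mg/L
Dose 2 (300 mg at t=8 h): 300·exp(−0.07702·8) = 162.009 mg/L
C(16) = 2.916 + 162.009 = 164.925 mg/L

164.925 mg/L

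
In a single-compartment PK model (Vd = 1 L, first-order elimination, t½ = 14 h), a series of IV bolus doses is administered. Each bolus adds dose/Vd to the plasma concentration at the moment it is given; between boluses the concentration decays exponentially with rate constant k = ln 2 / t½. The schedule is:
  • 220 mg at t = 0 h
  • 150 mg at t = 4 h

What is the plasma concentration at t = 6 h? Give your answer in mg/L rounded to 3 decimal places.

299.318 mg/L

k = ln 2 / 14 = 0.04951 per h
Dose 1 (220 mg at t=0 h): 220·exp(−0.04951·6) = 163.459 mg/L
Dose 2 (150 mg at t=4 h): 150·exp(−0.04951·2) = 135.859 mg/L
C(6) = 163.459 + 135.859 = 299.318 mg/L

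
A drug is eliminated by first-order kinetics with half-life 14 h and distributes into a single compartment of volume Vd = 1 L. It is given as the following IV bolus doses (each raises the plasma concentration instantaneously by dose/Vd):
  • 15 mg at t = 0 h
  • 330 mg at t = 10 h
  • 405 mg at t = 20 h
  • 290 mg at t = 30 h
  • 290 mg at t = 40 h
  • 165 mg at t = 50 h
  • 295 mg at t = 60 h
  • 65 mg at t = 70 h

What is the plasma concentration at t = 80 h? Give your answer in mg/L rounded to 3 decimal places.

282.352 mg/L

k = ln 2 / 14 = 0.04951 per h
Dose 1 (15 mg at t=0 h): 15·exp(−0.04951·80) = 0.286 mg/L
Dose 2 (330 mg at t=10 h): 330·exp(−0.04951·70) = 10.313 mg/L
Dose 3 (405 mg at t=20 h): 405·exp(−0.04951·60) = 20.765 mg/L
Dose 4 (290 mg at t=30 h): 290·exp(−0.04951·50) = 24.394 mg/L
Dose 5 (290 mg at t=40 h): 290·exp(−0.04951·40) = 40.023 mg/L
Dose 6 (165 mg at t=50 h): 165·exp(−0.04951·30) = 37.361 mg/L
Dose 7 (295 mg at t=60 h): 295·exp(−0.04951·20) = 109.592 mg/L
Dose 8 (65 mg at t=70 h): 65·exp(−0.04951·10) = 39.618 mg/L
C(80) = 0.286 + 10.313 + 20.765 + 24.394 + 40.023 + 37.361 + 109.592 + 39.618 = 282.352 mg/L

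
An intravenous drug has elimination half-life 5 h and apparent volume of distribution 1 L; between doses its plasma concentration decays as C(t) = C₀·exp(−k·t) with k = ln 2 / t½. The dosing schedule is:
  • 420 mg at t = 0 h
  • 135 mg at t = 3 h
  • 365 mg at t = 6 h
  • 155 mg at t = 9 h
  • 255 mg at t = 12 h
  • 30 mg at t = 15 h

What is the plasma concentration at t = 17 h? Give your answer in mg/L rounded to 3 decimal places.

339.976 mg/L

k = ln 2 / 5 = 0.13863 per h
Dose 1 (420 mg at t=0 h): 420·exp(−0.13863·17) = 39.788 mg/L
Dose 2 (135 mg at t=3 h): 135·exp(−0.13863·14) = 19.384 mg/L
Dose 3 (365 mg at t=6 h): 365·exp(−0.13863·11) = 79.438 mg/L
Dose 4 (155 mg at t=9 h): 155·exp(−0.13863·8) = 51.131 mg/L
Dose 5 (255 mg at t=12 h): 255·exp(−0.13863·5) = 127.500 mg/L
Dose 6 (30 mg at t=15 h): 30·exp(−0.13863·2) = 22.736 mg/L
C(17) = 39.788 + 19.384 + 79.438 + 51.131 + 127.500 + 22.736 = 339.976 mg/L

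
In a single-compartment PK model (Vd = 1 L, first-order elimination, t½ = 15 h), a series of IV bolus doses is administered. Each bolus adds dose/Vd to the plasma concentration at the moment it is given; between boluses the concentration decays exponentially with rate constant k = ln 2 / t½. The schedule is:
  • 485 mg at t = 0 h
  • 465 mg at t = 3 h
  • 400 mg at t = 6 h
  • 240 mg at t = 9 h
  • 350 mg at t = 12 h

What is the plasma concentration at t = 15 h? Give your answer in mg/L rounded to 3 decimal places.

1260.053 mg/L

k = ln 2 / 15 = 0.04621 per h
Dose 1 (485 mg at t=0 h): 485·exp(−0.04621·15) = 242.500 mg/L
Dose 2 (465 mg at t=3 h): 465·exp(−0.04621·12) = 267.072 mg/L
Dose 3 (400 mg at t=6 h): 400·exp(−0.04621·9) = 263.902 mg/L
Dose 4 (240 mg at t=9 h): 240·exp(−0.04621·6) = 181.886 mg/L
Dose 5 (350 mg at t=12 h): 350·exp(−0.04621·3) = 304.693 mg/L
C(15) = 242.500 + 267.072 + 263.902 + 181.886 + 304.693 = 1260.053 mg/L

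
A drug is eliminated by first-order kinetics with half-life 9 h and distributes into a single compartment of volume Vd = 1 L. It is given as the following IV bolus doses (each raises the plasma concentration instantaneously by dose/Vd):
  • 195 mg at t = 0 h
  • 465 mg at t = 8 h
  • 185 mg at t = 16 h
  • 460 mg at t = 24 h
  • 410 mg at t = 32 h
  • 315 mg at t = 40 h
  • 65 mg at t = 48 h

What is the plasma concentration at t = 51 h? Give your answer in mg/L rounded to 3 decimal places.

372.287 mg/L

k = ln 2 / 9 = 0.07702 per h
Dose 1 (195 mg at t=0 h): 195·exp(−0.07702·51) = 3.839 mg/L
Dose 2 (465 mg at t=8 h): 465·exp(−0.07702·43) = 16.951 mg/L
Dose 3 (185 mg at t=16 h): 185·exp(−0.07702·35) = 12.488 mg/L
Dose 4 (460 mg at t=24 h): 460·exp(−0.07702·27) = 57.500 mg/L
Dose 5 (410 mg at t=32 h): 410·exp(−0.07702·19) = 94.902 mg/L
Dose 6 (315 mg at t=40 h): 315·exp(−0.07702·11) = 135.016 mg/L
Dose 7 (65 mg at t=48 h): 65·exp(−0.07702·3) = 51.591 mg/L
C(51) = 3.839 + 16.951 + 12.488 + 57.500 + 94.902 + 135.016 + 51.591 = 372.287 mg/L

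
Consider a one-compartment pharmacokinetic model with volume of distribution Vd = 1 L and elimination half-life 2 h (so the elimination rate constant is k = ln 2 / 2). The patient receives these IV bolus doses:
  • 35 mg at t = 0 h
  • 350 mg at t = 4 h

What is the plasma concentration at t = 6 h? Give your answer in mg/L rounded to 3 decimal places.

179.375 mg/L

k = ln 2 / 2 = 0.34657 per h
Dose 1 (35 mg at t=0 h): 35·exp(−0.34657·6) = 4.375 mg/L
Dose 2 (350 mg at t=4 h): 350·exp(−0.34657·2) = 175.000 mg/L
C(6) = 4.375 + 175.000 = 179.375 mg/L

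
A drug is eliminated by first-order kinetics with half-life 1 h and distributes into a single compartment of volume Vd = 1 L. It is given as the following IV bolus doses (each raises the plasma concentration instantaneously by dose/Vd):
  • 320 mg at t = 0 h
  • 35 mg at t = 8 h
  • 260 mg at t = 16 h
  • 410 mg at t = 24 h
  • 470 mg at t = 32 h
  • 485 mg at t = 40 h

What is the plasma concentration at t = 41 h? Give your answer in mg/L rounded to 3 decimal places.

k = ln 2 / 1 = 0.69315 per h
Dose 1 (320 mg at t=0 h): 320·exp(−0.69315·41) = 0.000 mg/L
Dose 2 (35 mg at t=8 h): 35·exp(−0.69315·33) = 0.000 mg/L
Dose 3 (260 mg at t=16 h): 260·exp(−0.69315·25) = 0.000 mg/L
Dose 4 (410 mg at t=24 h): 410·exp(−0.69315·17) = 0.003 mg/L
Dose 5 (470 mg at t=32 h): 470·exp(−0.69315·9) = 0.918 mg/L
Dose 6 (485 mg at t=40 h): 485·exp(−0.69315·1) = 242.500 mg/L
C(41) = 0.000 + 0.000 + 0.000 + 0.003 + 0.918 + 242.500 = 243.421 mg/L

243.421 mg/L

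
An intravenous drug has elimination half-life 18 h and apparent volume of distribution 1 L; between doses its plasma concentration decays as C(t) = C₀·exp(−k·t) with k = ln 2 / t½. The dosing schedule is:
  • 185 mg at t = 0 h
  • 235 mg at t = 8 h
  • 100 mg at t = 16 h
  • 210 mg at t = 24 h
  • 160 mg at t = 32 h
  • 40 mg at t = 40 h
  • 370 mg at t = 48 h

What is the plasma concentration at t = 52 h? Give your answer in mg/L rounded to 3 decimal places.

k = ln 2 / 18 = 0.03851 per h
Dose 1 (185 mg at t=0 h): 185·exp(−0.03851·52) = 24.976 mg/L
Dose 2 (235 mg at t=8 h): 235·exp(−0.03851·44) = 43.173 mg/L
Dose 3 (100 mg at t=16 h): 100·exp(−0.03851·36) = 25.000 mg/L
Dose 4 (210 mg at t=24 h): 210·exp(−0.03851·28) = 71.441 mg/L
Dose 5 (160 mg at t=32 h): 160·exp(−0.03851·20) = 74.070 mg/L
Dose 6 (40 mg at t=40 h): 40·exp(−0.03851·12) = 25.198 mg/L
Dose 7 (370 mg at t=48 h): 370·exp(−0.03851·4) = 317.180 mg/L
C(52) = 24.976 + 43.173 + 25.000 + 71.441 + 74.070 + 25.198 + 317.180 = 581.040 mg/L

581.040 mg/L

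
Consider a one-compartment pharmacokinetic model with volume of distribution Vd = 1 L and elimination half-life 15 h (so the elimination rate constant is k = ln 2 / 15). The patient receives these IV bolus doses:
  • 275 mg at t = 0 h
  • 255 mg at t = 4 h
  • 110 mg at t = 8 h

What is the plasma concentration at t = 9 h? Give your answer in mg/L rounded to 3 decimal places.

k = ln 2 / 15 = 0.04621 per h
Dose 1 (275 mg at t=0 h): 275·exp(−0.04621·9) = 181.432 mg/L
Dose 2 (255 mg at t=4 h): 255·exp(−0.04621·5) = 202.394 mg/L
Dose 3 (110 mg at t=8 h): 110·exp(−0.04621·1) = 105.033 mg/L
C(9) = 181.432 + 202.394 + 105.033 = 488.859 mg/L

488.859 mg/L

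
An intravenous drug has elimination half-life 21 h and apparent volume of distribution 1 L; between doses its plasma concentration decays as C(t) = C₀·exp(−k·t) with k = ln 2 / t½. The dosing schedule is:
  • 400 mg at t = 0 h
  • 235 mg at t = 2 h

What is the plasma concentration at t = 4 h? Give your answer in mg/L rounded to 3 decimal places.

k = ln 2 / 21 = 0.03301 per h
Dose 1 (400 mg at t=0 h): 400·exp(−0.03301·4) = 350.527 mg/L
Dose 2 (235 mg at t=2 h): 235·exp(−0.03301·2) = 219.988 mg/L
C(4) = 350.527 + 219.988 = 570.514 mg/L

570.514 mg/L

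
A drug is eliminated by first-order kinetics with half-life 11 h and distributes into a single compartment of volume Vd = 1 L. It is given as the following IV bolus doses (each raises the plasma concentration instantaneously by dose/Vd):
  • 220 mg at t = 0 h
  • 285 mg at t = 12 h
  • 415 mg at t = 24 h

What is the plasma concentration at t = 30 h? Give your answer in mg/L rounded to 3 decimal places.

409.245 mg/L

k = ln 2 / 11 = 0.06301 per h
Dose 1 (220 mg at t=0 h): 220·exp(−0.06301·30) = 33.222 mg/L
Dose 2 (285 mg at t=12 h): 285·exp(−0.06301·18) = 91.675 mg/L
Dose 3 (415 mg at t=24 h): 415·exp(−0.06301·6) = 284.348 mg/L
C(30) = 33.222 + 91.675 + 284.348 = 409.245 mg/L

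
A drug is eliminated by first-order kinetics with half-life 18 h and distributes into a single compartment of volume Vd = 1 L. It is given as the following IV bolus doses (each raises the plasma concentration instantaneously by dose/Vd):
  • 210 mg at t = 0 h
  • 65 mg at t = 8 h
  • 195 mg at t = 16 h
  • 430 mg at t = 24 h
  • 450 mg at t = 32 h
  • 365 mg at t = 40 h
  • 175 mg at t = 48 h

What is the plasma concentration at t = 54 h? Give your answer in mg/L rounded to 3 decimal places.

k = ln 2 / 18 = 0.03851 per h
Dose 1 (210 mg at t=0 h): 210·exp(−0.03851·54) = 26.250 mg/L
Dose 2 (65 mg at t=8 h): 65·exp(−0.03851·46) = 11.056 mg/L
Dose 3 (195 mg at t=16 h): 195·exp(−0.03851·38) = 45.136 mg/L
Dose 4 (430 mg at t=24 h): 430·exp(−0.03851·30) = 135.442 mg/L
Dose 5 (450 mg at t=32 h): 450·exp(−0.03851·22) = 192.880 mg/L
Dose 6 (365 mg at t=40 h): 365·exp(−0.03851·14) = 212.892 mg/L
Dose 7 (175 mg at t=48 h): 175·exp(−0.03851·6) = 138.898 mg/L
C(54) = 26.250 + 11.056 + 45.136 + 135.442 + 192.880 + 212.892 + 138.898 = 762.553 mg/L

762.553 mg/L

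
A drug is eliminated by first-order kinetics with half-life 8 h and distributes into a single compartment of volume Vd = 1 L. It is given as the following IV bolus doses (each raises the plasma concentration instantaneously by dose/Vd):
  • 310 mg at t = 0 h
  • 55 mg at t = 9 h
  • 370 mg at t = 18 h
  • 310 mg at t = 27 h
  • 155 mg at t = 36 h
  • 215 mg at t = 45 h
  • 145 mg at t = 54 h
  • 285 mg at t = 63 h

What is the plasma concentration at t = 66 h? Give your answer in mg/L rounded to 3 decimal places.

335.161 mg/L

k = ln 2 / 8 = 0.08664 per h
Dose 1 (310 mg at t=0 h): 310·exp(−0.08664·66) = 1.018 mg/L
Dose 2 (55 mg at t=9 h): 55·exp(−0.08664·57) = 0.394 mg/L
Dose 3 (370 mg at t=18 h): 370·exp(−0.08664·48) = 5.781 mg/L
Dose 4 (310 mg at t=27 h): 310·exp(−0.08664·39) = 10.564 mg/L
Dose 5 (155 mg at t=36 h): 155·exp(−0.08664·30) = 11.520 mg/L
Dose 6 (215 mg at t=45 h): 215·exp(−0.08664·21) = 34.853 mg/L
Dose 7 (145 mg at t=54 h): 145·exp(−0.08664·12) = 51.265 mg/L
Dose 8 (285 mg at t=63 h): 285·exp(−0.08664·3) = 219.765 mg/L
C(66) = 1.018 + 0.394 + 5.781 + 10.564 + 11.520 + 34.853 + 51.265 + 219.765 = 335.161 mg/L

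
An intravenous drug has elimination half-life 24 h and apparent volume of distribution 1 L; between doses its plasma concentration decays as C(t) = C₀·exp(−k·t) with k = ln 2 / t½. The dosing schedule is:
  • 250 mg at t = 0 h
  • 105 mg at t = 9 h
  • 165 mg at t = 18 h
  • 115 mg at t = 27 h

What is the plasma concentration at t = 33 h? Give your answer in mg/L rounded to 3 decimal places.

352.581 mg/L

k = ln 2 / 24 = 0.02888 per h
Dose 1 (250 mg at t=0 h): 250·exp(−0.02888·33) = 96.388 mg/L
Dose 2 (105 mg at t=9 h): 105·exp(−0.02888·24) = 52.500 mg/L
Dose 3 (165 mg at t=18 h): 165·exp(−0.02888·15) = 106.989 mg/L
Dose 4 (115 mg at t=27 h): 115·exp(−0.02888·6) = 96.703 mg/L
C(33) = 96.388 + 52.500 + 106.989 + 96.703 = 352.581 mg/L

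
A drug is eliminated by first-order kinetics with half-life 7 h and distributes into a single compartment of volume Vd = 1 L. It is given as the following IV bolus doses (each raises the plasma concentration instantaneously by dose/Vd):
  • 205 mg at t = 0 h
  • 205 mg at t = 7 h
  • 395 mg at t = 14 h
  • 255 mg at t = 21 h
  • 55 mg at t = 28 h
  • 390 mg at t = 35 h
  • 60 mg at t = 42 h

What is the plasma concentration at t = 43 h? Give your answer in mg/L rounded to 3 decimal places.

k = ln 2 / 7 = 0.09902 per h
Dose 1 (205 mg at t=0 h): 205·exp(−0.09902·43) = 2.901 mg/L
Dose 2 (205 mg at t=7 h): 205·exp(−0.09902·36) = 5.802 mg/L
Dose 3 (395 mg at t=14 h): 395·exp(−0.09902·29) = 22.360 mg/L
Dose 4 (255 mg at t=21 h): 255·exp(−0.09902·22) = 28.870 mg/L
Dose 5 (55 mg at t=28 h): 55·exp(−0.09902·15) = 12.454 mg/L
Dose 6 (390 mg at t=35 h): 390·exp(−0.09902·8) = 176.616 mg/L
Dose 7 (60 mg at t=42 h): 60·exp(−0.09902·1) = 54.343 mg/L
C(43) = 2.901 + 5.802 + 22.360 + 28.870 + 12.454 + 176.616 + 54.343 = 303.347 mg/L

303.347 mg/L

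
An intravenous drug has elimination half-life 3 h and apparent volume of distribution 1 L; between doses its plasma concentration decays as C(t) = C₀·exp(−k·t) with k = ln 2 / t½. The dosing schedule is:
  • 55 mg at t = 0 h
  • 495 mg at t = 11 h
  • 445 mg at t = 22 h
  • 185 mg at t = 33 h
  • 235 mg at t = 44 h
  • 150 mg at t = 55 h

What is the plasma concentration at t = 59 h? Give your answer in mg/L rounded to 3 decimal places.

k = ln 2 / 3 = 0.23105 per h
Dose 1 (55 mg at t=0 h): 55·exp(−0.23105·59) = 0.000 mg/L
Dose 2 (495 mg at t=11 h): 495·exp(−0.23105·48) = 0.008 mg/L
Dose 3 (445 mg at t=22 h): 445·exp(−0.23105·37) = 0.086 mg/L
Dose 4 (185 mg at t=33 h): 185·exp(−0.23105·26) = 0.455 mg/L
Dose 5 (235 mg at t=44 h): 235·exp(−0.23105·15) = 7.344 mg/L
Dose 6 (150 mg at t=55 h): 150·exp(−0.23105·4) = 59.528 mg/L
C(59) = 0.000 + 0.008 + 0.086 + 0.455 + 7.344 + 59.528 = 67.420 mg/L

67.420 mg/L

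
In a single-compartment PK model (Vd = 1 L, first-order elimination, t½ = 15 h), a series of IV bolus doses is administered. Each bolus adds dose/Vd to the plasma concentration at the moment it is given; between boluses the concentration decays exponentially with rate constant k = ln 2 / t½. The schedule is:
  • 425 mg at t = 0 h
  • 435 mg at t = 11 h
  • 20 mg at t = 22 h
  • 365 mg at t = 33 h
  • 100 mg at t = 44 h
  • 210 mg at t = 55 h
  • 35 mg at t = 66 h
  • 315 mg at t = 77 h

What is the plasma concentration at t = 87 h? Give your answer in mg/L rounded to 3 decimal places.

k = ln 2 / 15 = 0.04621 per h
Dose 1 (425 mg at t=0 h): 425·exp(−0.04621·87) = 7.628 mg/L
Dose 2 (435 mg at t=11 h): 435·exp(−0.04621·76) = 12.980 mg/L
Dose 3 (20 mg at t=22 h): 20·exp(−0.04621·65) = 0.992 mg/L
Dose 4 (365 mg at t=33 h): 365·exp(−0.04621·54) = 30.101 mg/L
Dose 5 (100 mg at t=44 h): 100·exp(−0.04621·43) = 13.710 mg/L
Dose 6 (210 mg at t=55 h): 210·exp(−0.04621·32) = 47.865 mg/L
Dose 7 (35 mg at t=66 h): 35·exp(−0.04621·21) = 13.263 mg/L
Dose 8 (315 mg at t=77 h): 315·exp(−0.04621·10) = 198.438 mg/L
C(87) = 7.628 + 12.980 + 0.992 + 30.101 + 13.710 + 47.865 + 13.263 + 198.438 = 324.977 mg/L

324.977 mg/L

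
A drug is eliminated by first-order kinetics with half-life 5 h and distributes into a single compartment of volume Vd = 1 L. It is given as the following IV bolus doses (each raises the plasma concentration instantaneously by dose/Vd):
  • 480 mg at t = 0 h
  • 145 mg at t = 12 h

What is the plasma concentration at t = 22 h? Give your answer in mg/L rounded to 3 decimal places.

58.986 mg/L

k = ln 2 / 5 = 0.13863 per h
Dose 1 (480 mg at t=0 h): 480·exp(−0.13863·22) = 22.736 mg/L
Dose 2 (145 mg at t=12 h): 145·exp(−0.13863·10) = 36.250 mg/L
C(22) = 22.736 + 36.250 = 58.986 mg/L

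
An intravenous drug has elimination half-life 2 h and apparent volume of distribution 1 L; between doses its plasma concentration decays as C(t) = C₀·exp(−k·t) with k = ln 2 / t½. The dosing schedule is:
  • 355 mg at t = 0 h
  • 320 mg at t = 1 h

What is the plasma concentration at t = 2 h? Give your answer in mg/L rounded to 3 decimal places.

k = ln 2 / 2 = 0.34657 per h
Dose 1 (355 mg at t=0 h): 355·exp(−0.34657·2) = 177.500 mg/L
Dose 2 (320 mg at t=1 h): 320·exp(−0.34657·1) = 226.274 mg/L
C(2) = 177.500 + 226.274 = 403.774 mg/L

403.774 mg/L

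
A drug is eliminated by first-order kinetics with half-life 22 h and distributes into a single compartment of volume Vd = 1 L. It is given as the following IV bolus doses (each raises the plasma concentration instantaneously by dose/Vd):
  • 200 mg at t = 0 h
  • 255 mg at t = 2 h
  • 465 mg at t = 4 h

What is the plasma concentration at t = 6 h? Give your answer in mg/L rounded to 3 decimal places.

k = ln 2 / 22 = 0.03151 per h
Dose 1 (200 mg at t=0 h): 200·exp(−0.03151·6) = 165.551 mg/L
Dose 2 (255 mg at t=2 h): 255·exp(−0.03151·4) = 224.806 mg/L
Dose 3 (465 mg at t=4 h): 465·exp(−0.03151·2) = 436.603 mg/L
C(6) = 165.551 + 224.806 + 436.603 = 826.959 mg/L

826.959 mg/L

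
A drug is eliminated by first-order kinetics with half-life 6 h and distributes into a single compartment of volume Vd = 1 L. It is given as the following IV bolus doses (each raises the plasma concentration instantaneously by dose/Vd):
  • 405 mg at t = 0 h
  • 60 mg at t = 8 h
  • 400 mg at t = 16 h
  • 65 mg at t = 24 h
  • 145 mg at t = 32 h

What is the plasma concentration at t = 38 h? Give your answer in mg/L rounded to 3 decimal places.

k = ln 2 / 6 = 0.11552 per h
Dose 1 (405 mg at t=0 h): 405·exp(−0.11552·38) = 5.023 mg/L
Dose 2 (60 mg at t=8 h): 60·exp(−0.11552·30) = 1.875 mg/L
Dose 3 (400 mg at t=16 h): 400·exp(−0.11552·22) = 31.498 mg/L
Dose 4 (65 mg at t=24 h): 65·exp(−0.11552·14) = 12.898 mg/L
Dose 5 (145 mg at t=32 h): 145·exp(−0.11552·6) = 72.500 mg/L
C(38) = 5.023 + 1.875 + 31.498 + 12.898 + 72.500 = 123.793 mg/L

123.793 mg/L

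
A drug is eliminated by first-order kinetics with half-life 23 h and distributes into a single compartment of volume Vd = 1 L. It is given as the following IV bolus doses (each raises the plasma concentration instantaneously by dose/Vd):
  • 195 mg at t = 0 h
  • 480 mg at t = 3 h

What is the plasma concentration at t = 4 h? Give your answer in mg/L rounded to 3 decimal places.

k = ln 2 / 23 = 0.03014 per h
Dose 1 (195 mg at t=0 h): 195·exp(−0.03014·4) = 172.855 mg/L
Dose 2 (480 mg at t=3 h): 480·exp(−0.03014·1) = 465.750 mg/L
C(4) = 172.855 + 465.750 = 638.605 mg/L

638.605 mg/L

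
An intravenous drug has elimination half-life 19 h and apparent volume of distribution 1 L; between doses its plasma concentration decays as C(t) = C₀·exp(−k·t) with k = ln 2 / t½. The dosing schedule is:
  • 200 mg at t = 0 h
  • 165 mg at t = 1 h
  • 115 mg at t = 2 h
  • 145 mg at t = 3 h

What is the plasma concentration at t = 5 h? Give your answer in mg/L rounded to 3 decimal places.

547.124 mg/L

k = ln 2 / 19 = 0.03648 per h
Dose 1 (200 mg at t=0 h): 200·exp(−0.03648·5) = 166.652 mg/L
Dose 2 (165 mg at t=1 h): 165·exp(−0.03648·4) = 142.597 mg/L
Dose 3 (115 mg at t=2 h): 115·exp(−0.03648·3) = 103.078 mg/L
Dose 4 (145 mg at t=3 h): 145·exp(−0.03648·2) = 134.797 mg/L
C(5) = 166.652 + 142.597 + 103.078 + 134.797 = 547.124 mg/L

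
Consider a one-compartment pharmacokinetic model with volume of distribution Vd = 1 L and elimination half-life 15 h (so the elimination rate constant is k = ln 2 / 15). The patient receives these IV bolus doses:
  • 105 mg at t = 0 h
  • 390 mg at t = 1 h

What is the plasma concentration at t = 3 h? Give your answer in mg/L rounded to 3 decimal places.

k = ln 2 / 15 = 0.04621 per h
Dose 1 (105 mg at t=0 h): 105·exp(−0.04621·3) = 91.408 mg/L
Dose 2 (390 mg at t=1 h): 390·exp(−0.04621·2) = 355.572 mg/L
C(3) = 91.408 + 355.572 = 446.980 mg/L

446.980 mg/L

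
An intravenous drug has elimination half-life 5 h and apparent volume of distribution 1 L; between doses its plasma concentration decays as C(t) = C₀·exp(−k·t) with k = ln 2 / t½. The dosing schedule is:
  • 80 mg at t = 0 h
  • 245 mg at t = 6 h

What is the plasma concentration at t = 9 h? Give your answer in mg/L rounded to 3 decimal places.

184.614 mg/L

k = ln 2 / 5 = 0.13863 per h
Dose 1 (80 mg at t=0 h): 80·exp(−0.13863·9) = 22.974 mg/L
Dose 2 (245 mg at t=6 h): 245·exp(−0.13863·3) = 161.640 mg/L
C(9) = 22.974 + 161.640 = 184.614 mg/L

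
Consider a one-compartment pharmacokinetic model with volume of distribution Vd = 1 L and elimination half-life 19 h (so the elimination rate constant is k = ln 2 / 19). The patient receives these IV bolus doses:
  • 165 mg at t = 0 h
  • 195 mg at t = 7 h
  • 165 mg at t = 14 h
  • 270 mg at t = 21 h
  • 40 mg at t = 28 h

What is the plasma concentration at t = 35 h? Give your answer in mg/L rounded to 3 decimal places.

k = ln 2 / 19 = 0.03648 per h
Dose 1 (165 mg at t=0 h): 165·exp(−0.03648·35) = 46.021 mg/L
Dose 2 (195 mg at t=7 h): 195·exp(−0.03648·28) = 70.212 mg/L
Dose 3 (165 mg at t=14 h): 165·exp(−0.03648·21) = 76.695 mg/L
Dose 4 (270 mg at t=21 h): 270·exp(−0.03648·14) = 162.014 mg/L
Dose 5 (40 mg at t=28 h): 40·exp(−0.03648·7) = 30.985 mg/L
C(35) = 46.021 + 70.212 + 76.695 + 162.014 + 30.985 = 385.927 mg/L

385.927 mg/L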